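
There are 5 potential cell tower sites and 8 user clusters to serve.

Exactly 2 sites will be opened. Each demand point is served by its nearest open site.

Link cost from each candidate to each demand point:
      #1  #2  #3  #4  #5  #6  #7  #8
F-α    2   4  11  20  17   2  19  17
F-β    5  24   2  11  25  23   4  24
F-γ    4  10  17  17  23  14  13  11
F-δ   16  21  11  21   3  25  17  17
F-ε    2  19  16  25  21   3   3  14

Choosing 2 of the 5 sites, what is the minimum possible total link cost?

59

Open {F-α, F-β}.
  #1→F-α 2, #2→F-α 4, #3→F-β 2, #4→F-β 11, #5→F-α 17, #6→F-α 2, #7→F-β 4, #8→F-α 17  ⇒ total 59.
Compare {F-α, F-ε}: total 73.
Compare {F-β, F-ε}: total 75.
No size-2 selection does better; minimum is 59.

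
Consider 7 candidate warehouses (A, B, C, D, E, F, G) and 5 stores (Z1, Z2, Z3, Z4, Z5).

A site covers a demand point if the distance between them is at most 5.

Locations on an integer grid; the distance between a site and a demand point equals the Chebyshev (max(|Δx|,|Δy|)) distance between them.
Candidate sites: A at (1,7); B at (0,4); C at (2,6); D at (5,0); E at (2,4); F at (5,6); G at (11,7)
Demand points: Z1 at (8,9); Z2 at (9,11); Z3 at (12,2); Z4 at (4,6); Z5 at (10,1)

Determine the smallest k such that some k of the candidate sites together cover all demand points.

2

Coverage sets (demand points within 5 of each site):
  A: {Z4}
  B: {Z4}
  C: {Z4}
  D: {Z5}
  E: {Z4}
  F: {Z1, Z2, Z4, Z5}
  G: {Z1, Z2, Z3}
No single site covers all 5 demand points.
But {F, G} covers everything, so the minimum is 2.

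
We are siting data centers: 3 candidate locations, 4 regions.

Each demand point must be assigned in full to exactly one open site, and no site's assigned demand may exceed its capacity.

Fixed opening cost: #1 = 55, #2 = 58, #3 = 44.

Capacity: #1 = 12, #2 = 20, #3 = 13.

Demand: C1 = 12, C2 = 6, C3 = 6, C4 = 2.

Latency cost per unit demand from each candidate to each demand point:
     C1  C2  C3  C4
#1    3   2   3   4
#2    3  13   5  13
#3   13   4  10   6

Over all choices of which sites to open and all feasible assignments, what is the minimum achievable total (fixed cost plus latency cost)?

Open {#1, #2}; cheapest assignment that respects the capacities:
  #1 (cap 12, load 8): C2, C4 — cost 6×2 + 2×4 = 20
  #2 (cap 20, load 18): C1, C3 — cost 12×3 + 6×5 = 66
  Shipping 86, fixed 113 → total 199.
  Any other capacity-feasible assignment to {#1, #2} ships for at least 86.
Compare {#2, #3}: its best feasible assignment gives total 204.
Compare {#1, #2, #3}: its best feasible assignment gives total 235.
Every other set of open sites that can feasibly serve all demand totals ≥ 204 even under its best assignment. Minimum: 199.

199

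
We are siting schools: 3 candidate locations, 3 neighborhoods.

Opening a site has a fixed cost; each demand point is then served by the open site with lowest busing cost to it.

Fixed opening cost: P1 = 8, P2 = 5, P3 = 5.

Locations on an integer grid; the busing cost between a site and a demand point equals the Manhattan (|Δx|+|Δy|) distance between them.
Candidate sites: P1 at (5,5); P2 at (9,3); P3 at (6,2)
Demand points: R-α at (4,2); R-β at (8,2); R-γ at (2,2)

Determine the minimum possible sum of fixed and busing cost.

Open {P3}: assign each demand point to its cheapest open site.
  R-α→P3 2, R-β→P3 2, R-γ→P3 4
  busing cost 8, fixed 5 → total 13.
Compare {P2, P3}: busing cost 8 + fixed 10 = 18.
Compare {P2}: busing cost 16 + fixed 5 = 21.
Compare {P1, P3}: busing cost 8 + fixed 13 = 21.
All other subsets cost ≥ 18. Minimum total cost: 13.

13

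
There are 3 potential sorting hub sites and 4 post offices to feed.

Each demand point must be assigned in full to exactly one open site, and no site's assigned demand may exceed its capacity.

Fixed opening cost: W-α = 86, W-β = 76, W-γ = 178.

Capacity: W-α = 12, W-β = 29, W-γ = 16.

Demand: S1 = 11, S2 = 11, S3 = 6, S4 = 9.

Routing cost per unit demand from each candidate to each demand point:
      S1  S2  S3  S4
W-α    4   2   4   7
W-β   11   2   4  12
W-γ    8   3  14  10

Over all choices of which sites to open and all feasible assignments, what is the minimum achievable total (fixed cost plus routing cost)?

Open {W-α, W-β}; cheapest assignment that respects the capacities:
  W-α (cap 12, load 11): S1 — cost 11×4 = 44
  W-β (cap 29, load 26): S2, S3, S4 — cost 11×2 + 6×4 + 9×12 = 154
  Shipping 198, fixed 162 → total 360.
  Any other capacity-feasible assignment to {W-α, W-β} ships for at least 198.
Compare {W-β, W-γ}: its best feasible assignment gives total 496.
Compare {W-α, W-β, W-γ}: its best feasible assignment gives total 520.
Every other set of open sites that can feasibly serve all demand totals ≥ 496 even under its best assignment. Minimum: 360.

360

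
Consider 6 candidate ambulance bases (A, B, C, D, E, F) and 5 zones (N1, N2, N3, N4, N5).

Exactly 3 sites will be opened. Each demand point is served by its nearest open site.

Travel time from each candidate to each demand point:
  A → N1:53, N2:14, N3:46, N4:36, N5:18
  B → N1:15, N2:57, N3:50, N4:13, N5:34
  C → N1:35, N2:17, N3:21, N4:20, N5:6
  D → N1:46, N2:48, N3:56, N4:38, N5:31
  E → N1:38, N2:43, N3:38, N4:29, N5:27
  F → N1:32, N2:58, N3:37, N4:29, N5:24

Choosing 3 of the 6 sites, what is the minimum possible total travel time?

Open {A, B, C}.
  N1→B 15, N2→A 14, N3→C 21, N4→B 13, N5→C 6  ⇒ total 69.
Compare {B, C, D}: total 72.
Compare {B, C, E}: total 72.
No size-3 selection does better; minimum is 69.

69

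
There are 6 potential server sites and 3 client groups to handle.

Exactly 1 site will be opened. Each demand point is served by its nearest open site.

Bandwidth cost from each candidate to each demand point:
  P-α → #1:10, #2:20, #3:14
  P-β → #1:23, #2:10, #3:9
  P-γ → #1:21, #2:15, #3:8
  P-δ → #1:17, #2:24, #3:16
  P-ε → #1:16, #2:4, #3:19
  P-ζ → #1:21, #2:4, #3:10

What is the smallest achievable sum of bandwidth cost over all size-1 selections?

Open {P-ζ}.
  #1→P-ζ 21, #2→P-ζ 4, #3→P-ζ 10  ⇒ total 35.
Compare {P-ε}: total 39.
Compare {P-β}: total 42.
No size-1 selection does better; minimum is 35.

35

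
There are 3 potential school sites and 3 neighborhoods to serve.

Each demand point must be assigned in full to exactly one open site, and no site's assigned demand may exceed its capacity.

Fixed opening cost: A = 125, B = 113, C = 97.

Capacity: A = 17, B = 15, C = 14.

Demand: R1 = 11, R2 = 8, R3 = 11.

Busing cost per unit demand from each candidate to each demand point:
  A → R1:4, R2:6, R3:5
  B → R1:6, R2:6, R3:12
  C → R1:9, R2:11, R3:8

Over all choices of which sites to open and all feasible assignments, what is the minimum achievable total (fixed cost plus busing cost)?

515

Open {A, B, C}; cheapest assignment that respects the capacities:
  A (cap 17, load 11): R1 — cost 11×4 = 44
  B (cap 15, load 8): R2 — cost 8×6 = 48
  C (cap 14, load 11): R3 — cost 11×8 = 88
  Shipping 180, fixed 335 → total 515.
  Any other capacity-feasible assignment to {A, B, C} ships for at least 180.
Total demand is 30; every other set of sites either has combined capacity below 30 or cannot fit the demands without splitting one across sites, so {A, B, C} is the only feasible choice of open sites. Minimum: 515.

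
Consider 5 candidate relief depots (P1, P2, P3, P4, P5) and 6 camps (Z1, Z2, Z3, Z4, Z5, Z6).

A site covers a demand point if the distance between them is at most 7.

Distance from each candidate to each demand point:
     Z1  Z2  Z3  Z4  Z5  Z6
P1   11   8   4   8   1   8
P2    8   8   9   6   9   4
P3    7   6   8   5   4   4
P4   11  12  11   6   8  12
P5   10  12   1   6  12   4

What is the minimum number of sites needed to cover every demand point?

Coverage sets (demand points within 7 of each site):
  P1: {Z3, Z5}
  P2: {Z4, Z6}
  P3: {Z1, Z2, Z4, Z5, Z6}
  P4: {Z4}
  P5: {Z3, Z4, Z6}
No single site covers all 6 demand points.
But {P1, P3} covers everything, so the minimum is 2.

2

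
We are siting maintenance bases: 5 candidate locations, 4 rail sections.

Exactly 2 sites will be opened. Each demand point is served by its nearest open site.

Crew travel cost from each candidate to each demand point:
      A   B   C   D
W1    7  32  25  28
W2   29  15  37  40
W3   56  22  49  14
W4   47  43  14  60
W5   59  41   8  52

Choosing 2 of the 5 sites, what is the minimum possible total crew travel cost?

Open {W1, W3}.
  A→W1 7, B→W3 22, C→W1 25, D→W3 14  ⇒ total 68.
Compare {W1, W2}: total 75.
Compare {W1, W5}: total 75.
No size-2 selection does better; minimum is 68.

68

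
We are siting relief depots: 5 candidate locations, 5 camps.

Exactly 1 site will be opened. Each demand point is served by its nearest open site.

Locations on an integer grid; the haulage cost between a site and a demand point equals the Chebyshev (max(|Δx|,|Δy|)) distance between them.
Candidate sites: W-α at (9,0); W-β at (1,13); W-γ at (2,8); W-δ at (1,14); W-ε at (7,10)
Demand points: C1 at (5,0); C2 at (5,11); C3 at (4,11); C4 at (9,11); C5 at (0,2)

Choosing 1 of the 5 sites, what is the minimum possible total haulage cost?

25

Open {W-ε}.
  C1→W-ε 10, C2→W-ε 2, C3→W-ε 3, C4→W-ε 2, C5→W-ε 8  ⇒ total 25.
Compare {W-γ}: total 27.
Compare {W-β}: total 39.
No size-1 selection does better; minimum is 25.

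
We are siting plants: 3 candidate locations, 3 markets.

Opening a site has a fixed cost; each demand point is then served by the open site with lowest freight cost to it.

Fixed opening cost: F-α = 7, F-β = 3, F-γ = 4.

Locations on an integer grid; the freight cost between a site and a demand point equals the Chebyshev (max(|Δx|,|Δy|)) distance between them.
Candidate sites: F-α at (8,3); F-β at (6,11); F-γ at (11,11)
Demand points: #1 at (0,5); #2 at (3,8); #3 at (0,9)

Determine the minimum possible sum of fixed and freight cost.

18

Open {F-β}: assign each demand point to its cheapest open site.
  #1→F-β 6, #2→F-β 3, #3→F-β 6
  freight cost 15, fixed 3 → total 18.
Compare {F-β, F-γ}: freight cost 15 + fixed 7 = 22.
Compare {F-α, F-β}: freight cost 15 + fixed 10 = 25.
Compare {F-α}: freight cost 21 + fixed 7 = 28.
All other subsets cost ≥ 22. Minimum total cost: 18.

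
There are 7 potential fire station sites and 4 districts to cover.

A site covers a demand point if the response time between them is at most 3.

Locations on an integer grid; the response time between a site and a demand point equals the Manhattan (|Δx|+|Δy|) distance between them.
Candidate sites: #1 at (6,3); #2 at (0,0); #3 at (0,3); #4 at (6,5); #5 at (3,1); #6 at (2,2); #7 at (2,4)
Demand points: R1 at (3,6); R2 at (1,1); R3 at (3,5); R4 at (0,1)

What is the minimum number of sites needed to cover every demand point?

2

Coverage sets (demand points within 3 of each site):
  #1: {}
  #2: {R2, R4}
  #3: {R2, R4}
  #4: {R3}
  #5: {R2, R4}
  #6: {R2, R4}
  #7: {R1, R3}
No single site covers all 4 demand points.
But {#2, #7} covers everything, so the minimum is 2.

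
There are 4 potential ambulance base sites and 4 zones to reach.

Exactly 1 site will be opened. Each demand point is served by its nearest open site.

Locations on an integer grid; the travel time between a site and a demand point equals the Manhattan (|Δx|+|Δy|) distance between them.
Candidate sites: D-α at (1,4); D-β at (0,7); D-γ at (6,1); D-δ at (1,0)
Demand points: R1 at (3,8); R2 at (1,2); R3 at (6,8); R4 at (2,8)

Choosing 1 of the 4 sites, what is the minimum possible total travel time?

20

Open {D-β}.
  R1→D-β 4, R2→D-β 6, R3→D-β 7, R4→D-β 3  ⇒ total 20.
Compare {D-α}: total 22.
Compare {D-γ}: total 34.
No size-1 selection does better; minimum is 20.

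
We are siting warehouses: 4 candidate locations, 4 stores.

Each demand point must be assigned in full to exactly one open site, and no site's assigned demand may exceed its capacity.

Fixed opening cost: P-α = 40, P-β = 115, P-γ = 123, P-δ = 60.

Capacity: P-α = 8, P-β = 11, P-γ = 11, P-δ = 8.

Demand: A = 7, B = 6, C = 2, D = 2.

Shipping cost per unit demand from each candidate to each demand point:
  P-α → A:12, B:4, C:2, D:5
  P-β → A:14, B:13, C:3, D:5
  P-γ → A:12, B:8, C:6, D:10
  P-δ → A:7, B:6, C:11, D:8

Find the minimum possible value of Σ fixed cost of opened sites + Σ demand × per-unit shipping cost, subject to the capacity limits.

291

Open {P-α, P-β}; cheapest assignment that respects the capacities:
  P-α (cap 8, load 8): B, C — cost 6×4 + 2×2 = 28
  P-β (cap 11, load 9): A, D — cost 7×14 + 2×5 = 108
  Shipping 136, fixed 155 → total 291.
  Any other capacity-feasible assignment to {P-α, P-β} ships for at least 136.
Compare {P-α, P-γ}: its best feasible assignment gives total 293.
Compare {P-α, P-β, P-δ}: its best feasible assignment gives total 302.
Every other set of open sites that can feasibly serve all demand totals ≥ 293 even under its best assignment. Minimum: 291.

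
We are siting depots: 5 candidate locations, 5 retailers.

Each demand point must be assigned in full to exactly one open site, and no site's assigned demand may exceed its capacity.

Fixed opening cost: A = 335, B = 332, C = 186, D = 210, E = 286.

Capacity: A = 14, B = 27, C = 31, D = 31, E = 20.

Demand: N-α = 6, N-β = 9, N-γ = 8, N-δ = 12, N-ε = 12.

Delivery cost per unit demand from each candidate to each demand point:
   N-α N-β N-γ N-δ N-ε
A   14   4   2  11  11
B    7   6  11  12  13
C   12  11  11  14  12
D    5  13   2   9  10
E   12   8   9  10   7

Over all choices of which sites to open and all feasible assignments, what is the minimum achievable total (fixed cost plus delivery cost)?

793

Open {C, D}; cheapest assignment that respects the capacities:
  C (cap 31, load 21): N-β, N-ε — cost 9×11 + 12×12 = 243
  D (cap 31, load 26): N-α, N-γ, N-δ — cost 6×5 + 8×2 + 12×9 = 154
  Shipping 397, fixed 396 → total 793.
  Any other capacity-feasible assignment to {C, D} ships for at least 397.
Compare {D, E}: its best feasible assignment gives total 893.
Compare {B, D}: its best feasible assignment gives total 906.
Every other set of open sites that can feasibly serve all demand totals ≥ 893 even under its best assignment. Minimum: 793.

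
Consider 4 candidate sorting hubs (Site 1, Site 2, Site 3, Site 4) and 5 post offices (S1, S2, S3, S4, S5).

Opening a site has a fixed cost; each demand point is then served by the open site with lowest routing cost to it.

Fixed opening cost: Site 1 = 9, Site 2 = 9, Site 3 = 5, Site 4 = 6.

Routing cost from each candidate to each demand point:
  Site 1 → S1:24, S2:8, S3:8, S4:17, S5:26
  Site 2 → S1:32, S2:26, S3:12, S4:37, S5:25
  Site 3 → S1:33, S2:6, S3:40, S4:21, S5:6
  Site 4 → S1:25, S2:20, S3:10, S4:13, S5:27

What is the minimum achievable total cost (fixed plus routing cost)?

Open {Site 3, Site 4}: assign each demand point to its cheapest open site.
  S1→Site 4 25, S2→Site 3 6, S3→Site 4 10, S4→Site 4 13, S5→Site 3 6
  routing cost 60, fixed 11 → total 71.
Compare {Site 1, Site 3}: routing cost 61 + fixed 14 = 75.
Compare {Site 1, Site 3, Site 4}: routing cost 57 + fixed 20 = 77.
Compare {Site 2, Site 3, Site 4}: routing cost 60 + fixed 20 = 80.
All other subsets cost ≥ 75. Minimum total cost: 71.

71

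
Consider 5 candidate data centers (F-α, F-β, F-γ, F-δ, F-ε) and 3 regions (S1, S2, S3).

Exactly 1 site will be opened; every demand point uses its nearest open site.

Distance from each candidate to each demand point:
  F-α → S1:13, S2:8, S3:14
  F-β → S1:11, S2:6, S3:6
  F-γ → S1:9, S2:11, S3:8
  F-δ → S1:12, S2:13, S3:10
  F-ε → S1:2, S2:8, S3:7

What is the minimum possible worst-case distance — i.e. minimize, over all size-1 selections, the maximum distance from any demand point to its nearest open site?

8

Open {F-ε}.
  Farthest demand point is S2 at distance 8 (to F-ε); all others are ≤ 8.
With {F-β} the worst case is 11.
With {F-γ} the worst case is 11.
No size-1 selection achieves below 8.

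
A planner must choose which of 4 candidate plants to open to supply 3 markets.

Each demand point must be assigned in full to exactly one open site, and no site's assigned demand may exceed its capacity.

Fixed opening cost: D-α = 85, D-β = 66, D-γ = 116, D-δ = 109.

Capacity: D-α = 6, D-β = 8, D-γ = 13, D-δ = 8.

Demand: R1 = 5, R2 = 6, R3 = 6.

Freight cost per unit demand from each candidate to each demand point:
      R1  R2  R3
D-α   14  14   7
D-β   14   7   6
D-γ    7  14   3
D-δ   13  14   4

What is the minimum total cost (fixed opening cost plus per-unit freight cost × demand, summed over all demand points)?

Open {D-β, D-γ}; cheapest assignment that respects the capacities:
  D-β (cap 8, load 6): R2 — cost 6×7 = 42
  D-γ (cap 13, load 11): R1, R3 — cost 5×7 + 6×3 = 53
  Shipping 95, fixed 182 → total 277.
  Any other capacity-feasible assignment to {D-β, D-γ} ships for at least 95.
Compare {D-α, D-γ}: its best feasible assignment gives total 338.
Compare {D-γ, D-δ}: its best feasible assignment gives total 362.
Every other set of open sites that can feasibly serve all demand totals ≥ 338 even under its best assignment. Minimum: 277.

277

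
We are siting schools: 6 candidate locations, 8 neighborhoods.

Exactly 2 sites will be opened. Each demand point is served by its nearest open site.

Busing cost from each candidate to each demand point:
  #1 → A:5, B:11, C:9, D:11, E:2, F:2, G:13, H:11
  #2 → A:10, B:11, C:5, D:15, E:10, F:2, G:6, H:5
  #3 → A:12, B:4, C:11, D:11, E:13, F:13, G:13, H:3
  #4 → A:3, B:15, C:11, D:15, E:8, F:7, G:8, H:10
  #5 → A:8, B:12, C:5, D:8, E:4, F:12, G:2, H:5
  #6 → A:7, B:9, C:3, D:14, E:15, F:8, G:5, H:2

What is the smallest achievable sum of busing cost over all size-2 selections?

39

Open {#1, #6}.
  A→#1 5, B→#6 9, C→#6 3, D→#1 11, E→#1 2, F→#1 2, G→#6 5, H→#6 2  ⇒ total 39.
Compare {#1, #5}: total 40.
Compare {#5, #6}: total 43.
No size-2 selection does better; minimum is 39.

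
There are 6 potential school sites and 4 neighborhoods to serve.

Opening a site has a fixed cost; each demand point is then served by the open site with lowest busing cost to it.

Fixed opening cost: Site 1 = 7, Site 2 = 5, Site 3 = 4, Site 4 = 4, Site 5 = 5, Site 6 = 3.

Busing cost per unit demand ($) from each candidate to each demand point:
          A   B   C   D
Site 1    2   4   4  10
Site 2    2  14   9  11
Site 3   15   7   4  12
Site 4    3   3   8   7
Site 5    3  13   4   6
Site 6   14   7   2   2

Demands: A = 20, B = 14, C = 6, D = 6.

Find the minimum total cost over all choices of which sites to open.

Open {Site 2, Site 4, Site 6}: assign each demand point to its cheapest open site.
  A→Site 2 20×2=40, B→Site 4 14×3=42, C→Site 6 6×2=12, D→Site 6 6×2=12
  busing cost 106, fixed 12 → total 118.
Compare {Site 1, Site 4, Site 6}: busing cost 106 + fixed 14 = 120.
Compare {Site 2, Site 3, Site 4, Site 6}: busing cost 106 + fixed 16 = 122.
Compare {Site 2, Site 4, Site 5, Site 6}: busing cost 106 + fixed 17 = 123.
All other subsets cost ≥ 120. Minimum total cost: 118.

118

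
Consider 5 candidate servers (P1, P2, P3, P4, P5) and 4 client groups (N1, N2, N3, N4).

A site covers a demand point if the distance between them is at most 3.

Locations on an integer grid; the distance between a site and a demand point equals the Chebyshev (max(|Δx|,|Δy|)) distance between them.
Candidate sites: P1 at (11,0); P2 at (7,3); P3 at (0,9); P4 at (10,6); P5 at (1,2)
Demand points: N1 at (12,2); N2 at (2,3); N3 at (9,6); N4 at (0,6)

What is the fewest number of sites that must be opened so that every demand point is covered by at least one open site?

Coverage sets (demand points within 3 of each site):
  P1: {N1}
  P2: {N3}
  P3: {N4}
  P4: {N3}
  P5: {N2}
No 3 sites suffice: every size-3 union leaves at least one demand point uncovered.
But {P1, P2, P3, P5} covers everything, so the minimum is 4.

4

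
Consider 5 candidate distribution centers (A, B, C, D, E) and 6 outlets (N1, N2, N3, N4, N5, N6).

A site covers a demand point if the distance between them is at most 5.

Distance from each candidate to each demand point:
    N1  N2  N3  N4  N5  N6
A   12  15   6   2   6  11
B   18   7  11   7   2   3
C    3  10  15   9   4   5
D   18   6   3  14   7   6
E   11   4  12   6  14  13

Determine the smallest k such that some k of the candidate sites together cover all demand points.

Coverage sets (demand points within 5 of each site):
  A: {N4}
  B: {N5, N6}
  C: {N1, N5, N6}
  D: {N3}
  E: {N2}
No 3 sites suffice: every size-3 union leaves at least one demand point uncovered.
But {A, C, D, E} covers everything, so the minimum is 4.

4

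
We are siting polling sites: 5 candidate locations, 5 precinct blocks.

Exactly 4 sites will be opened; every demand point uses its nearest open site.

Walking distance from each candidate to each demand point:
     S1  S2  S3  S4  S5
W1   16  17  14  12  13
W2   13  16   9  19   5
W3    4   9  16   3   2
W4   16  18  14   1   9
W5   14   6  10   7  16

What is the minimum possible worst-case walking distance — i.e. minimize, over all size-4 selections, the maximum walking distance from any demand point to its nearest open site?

Open {W1, W2, W3, W4}.
  Farthest demand point is S2 at walking distance 9 (to W3); all others are ≤ 9.
With {W1, W2, W3, W5} the worst case is 9.
With {W2, W3, W4, W5} the worst case is 9.
No size-4 selection achieves below 9.

9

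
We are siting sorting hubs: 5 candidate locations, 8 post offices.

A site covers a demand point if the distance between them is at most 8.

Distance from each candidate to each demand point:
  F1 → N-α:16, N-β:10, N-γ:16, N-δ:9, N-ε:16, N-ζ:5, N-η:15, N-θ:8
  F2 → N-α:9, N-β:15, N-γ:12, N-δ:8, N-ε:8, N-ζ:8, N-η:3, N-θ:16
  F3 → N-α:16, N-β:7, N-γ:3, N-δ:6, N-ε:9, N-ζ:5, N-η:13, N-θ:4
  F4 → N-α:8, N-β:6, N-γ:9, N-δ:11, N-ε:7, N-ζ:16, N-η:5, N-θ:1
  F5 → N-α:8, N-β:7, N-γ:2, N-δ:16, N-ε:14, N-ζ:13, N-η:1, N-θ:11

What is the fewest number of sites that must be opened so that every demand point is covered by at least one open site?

Coverage sets (demand points within 8 of each site):
  F1: {N-ζ, N-θ}
  F2: {N-δ, N-ε, N-ζ, N-η}
  F3: {N-β, N-γ, N-δ, N-ζ, N-θ}
  F4: {N-α, N-β, N-ε, N-η, N-θ}
  F5: {N-α, N-β, N-γ, N-η}
No single site covers all 8 demand points.
But {F3, F4} covers everything, so the minimum is 2.

2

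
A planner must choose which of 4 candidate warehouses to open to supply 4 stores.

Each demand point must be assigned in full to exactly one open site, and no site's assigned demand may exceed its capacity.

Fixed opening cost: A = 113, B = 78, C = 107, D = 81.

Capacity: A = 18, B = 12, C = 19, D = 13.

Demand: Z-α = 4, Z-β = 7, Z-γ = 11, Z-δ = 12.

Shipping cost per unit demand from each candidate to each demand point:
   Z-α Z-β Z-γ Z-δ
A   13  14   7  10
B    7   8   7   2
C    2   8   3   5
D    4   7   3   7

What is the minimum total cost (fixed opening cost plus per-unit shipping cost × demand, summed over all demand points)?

380

Open {B, C, D}; cheapest assignment that respects the capacities:
  B (cap 12, load 12): Z-δ — cost 12×2 = 24
  C (cap 19, load 15): Z-α, Z-γ — cost 4×2 + 11×3 = 41
  D (cap 13, load 7): Z-β — cost 7×7 = 49
  Shipping 114, fixed 266 → total 380.
  Any other capacity-feasible assignment to {B, C, D} ships for at least 114.
Compare {A, B, D}: its best feasible assignment gives total 438.
Compare {A, B, C}: its best feasible assignment gives total 461.
Every other set of open sites that can feasibly serve all demand totals ≥ 438 even under its best assignment. Minimum: 380.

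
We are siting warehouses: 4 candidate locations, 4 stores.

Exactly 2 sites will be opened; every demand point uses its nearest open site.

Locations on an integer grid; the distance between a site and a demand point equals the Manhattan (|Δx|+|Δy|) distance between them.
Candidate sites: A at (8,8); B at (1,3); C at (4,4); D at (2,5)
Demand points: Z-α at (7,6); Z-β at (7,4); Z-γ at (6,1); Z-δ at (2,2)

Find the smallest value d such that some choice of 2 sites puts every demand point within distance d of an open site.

Open {A, C}.
  Farthest demand point is Z-γ at distance 5 (to C); all others are ≤ 5.
With {B, C} the worst case is 5.
With {C, D} the worst case is 5.
No size-2 selection achieves below 5.

5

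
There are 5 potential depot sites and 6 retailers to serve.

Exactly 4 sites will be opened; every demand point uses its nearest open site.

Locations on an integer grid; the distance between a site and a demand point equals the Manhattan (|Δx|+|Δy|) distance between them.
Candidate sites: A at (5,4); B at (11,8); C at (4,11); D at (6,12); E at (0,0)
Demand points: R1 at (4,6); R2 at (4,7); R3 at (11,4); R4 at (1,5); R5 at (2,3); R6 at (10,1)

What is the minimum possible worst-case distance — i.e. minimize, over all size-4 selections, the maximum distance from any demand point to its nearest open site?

Open {A, B, C, D}.
  Farthest demand point is R6 at distance 8 (to A); all others are ≤ 8.
With {A, B, C, E} the worst case is 8.
With {A, B, D, E} the worst case is 8.
No size-4 selection achieves below 8.

8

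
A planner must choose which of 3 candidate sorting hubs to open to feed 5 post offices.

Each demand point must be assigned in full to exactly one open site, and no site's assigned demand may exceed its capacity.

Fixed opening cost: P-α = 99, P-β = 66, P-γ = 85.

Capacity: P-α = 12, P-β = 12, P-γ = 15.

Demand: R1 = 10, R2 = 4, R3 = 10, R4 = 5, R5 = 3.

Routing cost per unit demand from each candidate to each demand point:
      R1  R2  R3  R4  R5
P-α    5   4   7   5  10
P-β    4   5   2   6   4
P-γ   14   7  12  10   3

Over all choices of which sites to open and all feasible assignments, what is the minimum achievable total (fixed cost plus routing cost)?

407

Open {P-α, P-β, P-γ}; cheapest assignment that respects the capacities:
  P-α (cap 12, load 10): R1 — cost 10×5 = 50
  P-β (cap 12, load 10): R3 — cost 10×2 = 20
  P-γ (cap 15, load 12): R2, R4, R5 — cost 4×7 + 5×10 + 3×3 = 87
  Shipping 157, fixed 250 → total 407.
  Any other capacity-feasible assignment to {P-α, P-β, P-γ} ships for at least 157.
Total demand is 32 and no other set of sites has combined capacity ≥ 32, so {P-α, P-β, P-γ} is the only feasible choice of open sites. Minimum: 407.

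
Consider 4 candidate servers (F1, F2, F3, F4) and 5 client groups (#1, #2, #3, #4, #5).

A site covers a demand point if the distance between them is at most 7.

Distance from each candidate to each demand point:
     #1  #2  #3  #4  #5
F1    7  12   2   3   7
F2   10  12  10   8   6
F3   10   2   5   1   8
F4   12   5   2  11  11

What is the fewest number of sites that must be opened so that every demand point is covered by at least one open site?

Coverage sets (demand points within 7 of each site):
  F1: {#1, #3, #4, #5}
  F2: {#5}
  F3: {#2, #3, #4}
  F4: {#2, #3}
No single site covers all 5 demand points.
But {F1, F3} covers everything, so the minimum is 2.

2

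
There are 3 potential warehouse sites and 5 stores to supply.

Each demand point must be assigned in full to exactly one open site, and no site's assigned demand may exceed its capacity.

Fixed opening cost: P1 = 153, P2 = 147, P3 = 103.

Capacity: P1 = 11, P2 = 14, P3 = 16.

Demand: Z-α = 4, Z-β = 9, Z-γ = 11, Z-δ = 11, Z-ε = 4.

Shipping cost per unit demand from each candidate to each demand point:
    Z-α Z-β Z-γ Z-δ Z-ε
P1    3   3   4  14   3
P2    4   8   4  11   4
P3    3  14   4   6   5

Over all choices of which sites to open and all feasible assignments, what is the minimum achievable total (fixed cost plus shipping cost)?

613

Open {P1, P2, P3}; cheapest assignment that respects the capacities:
  P1 (cap 11, load 11): Z-γ — cost 11×4 = 44
  P2 (cap 14, load 13): Z-β, Z-ε — cost 9×8 + 4×4 = 88
  P3 (cap 16, load 15): Z-α, Z-δ — cost 4×3 + 11×6 = 78
  Shipping 210, fixed 403 → total 613.
  Any other capacity-feasible assignment to {P1, P2, P3} ships for at least 210.
Total demand is 39 and no other set of sites has combined capacity ≥ 39, so {P1, P2, P3} is the only feasible choice of open sites. Minimum: 613.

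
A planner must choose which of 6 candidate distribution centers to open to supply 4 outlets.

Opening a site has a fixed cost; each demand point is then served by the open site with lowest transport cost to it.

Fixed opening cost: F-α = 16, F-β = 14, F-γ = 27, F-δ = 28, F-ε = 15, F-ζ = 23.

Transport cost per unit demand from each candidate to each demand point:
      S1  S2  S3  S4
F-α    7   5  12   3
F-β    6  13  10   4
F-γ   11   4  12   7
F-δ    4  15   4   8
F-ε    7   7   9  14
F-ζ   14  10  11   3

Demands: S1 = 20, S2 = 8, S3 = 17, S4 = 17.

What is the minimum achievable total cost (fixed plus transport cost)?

283

Open {F-α, F-δ}: assign each demand point to its cheapest open site.
  S1→F-δ 20×4=80, S2→F-α 8×5=40, S3→F-δ 17×4=68, S4→F-α 17×3=51
  transport cost 239, fixed 44 → total 283.
Compare {F-α, F-β, F-δ}: transport cost 239 + fixed 58 = 297.
Compare {F-α, F-δ, F-ε}: transport cost 239 + fixed 59 = 298.
Compare {F-α, F-γ, F-δ}: transport cost 231 + fixed 71 = 302.
All other subsets cost ≥ 297. Minimum total cost: 283.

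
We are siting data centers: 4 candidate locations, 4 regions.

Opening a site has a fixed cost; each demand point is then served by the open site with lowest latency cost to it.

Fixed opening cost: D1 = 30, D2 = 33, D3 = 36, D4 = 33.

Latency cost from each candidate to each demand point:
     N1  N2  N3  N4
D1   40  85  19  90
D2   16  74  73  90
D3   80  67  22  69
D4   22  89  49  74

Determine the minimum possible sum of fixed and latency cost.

243

Open {D2, D3}: assign each demand point to its cheapest open site.
  N1→D2 16, N2→D3 67, N3→D3 22, N4→D3 69
  latency cost 174, fixed 69 → total 243.
Compare {D3, D4}: latency cost 180 + fixed 69 = 249.
Compare {D1, D3}: latency cost 195 + fixed 66 = 261.
Compare {D1, D2}: latency cost 199 + fixed 63 = 262.
All other subsets cost ≥ 249. Minimum total cost: 243.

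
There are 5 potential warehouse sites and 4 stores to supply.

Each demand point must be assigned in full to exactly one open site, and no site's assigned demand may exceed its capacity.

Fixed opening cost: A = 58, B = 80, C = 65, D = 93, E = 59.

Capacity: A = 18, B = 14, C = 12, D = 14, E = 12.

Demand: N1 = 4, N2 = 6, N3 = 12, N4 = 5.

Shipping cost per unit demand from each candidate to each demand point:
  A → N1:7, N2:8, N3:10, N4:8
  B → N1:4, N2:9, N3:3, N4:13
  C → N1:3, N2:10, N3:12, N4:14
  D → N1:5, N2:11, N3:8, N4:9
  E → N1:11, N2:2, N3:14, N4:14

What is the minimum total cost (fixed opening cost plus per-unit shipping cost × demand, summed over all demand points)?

Open {A, B}; cheapest assignment that respects the capacities:
  A (cap 18, load 15): N1, N2, N4 — cost 4×7 + 6×8 + 5×8 = 116
  B (cap 14, load 12): N3 — cost 12×3 = 36
  Shipping 152, fixed 138 → total 290.
  Any other capacity-feasible assignment to {A, B} ships for at least 152.
Compare {A, B, E}: its best feasible assignment gives total 313.
Compare {A, E}: its best feasible assignment gives total 333.
Every other set of open sites that can feasibly serve all demand totals ≥ 313 even under its best assignment. Minimum: 290.

290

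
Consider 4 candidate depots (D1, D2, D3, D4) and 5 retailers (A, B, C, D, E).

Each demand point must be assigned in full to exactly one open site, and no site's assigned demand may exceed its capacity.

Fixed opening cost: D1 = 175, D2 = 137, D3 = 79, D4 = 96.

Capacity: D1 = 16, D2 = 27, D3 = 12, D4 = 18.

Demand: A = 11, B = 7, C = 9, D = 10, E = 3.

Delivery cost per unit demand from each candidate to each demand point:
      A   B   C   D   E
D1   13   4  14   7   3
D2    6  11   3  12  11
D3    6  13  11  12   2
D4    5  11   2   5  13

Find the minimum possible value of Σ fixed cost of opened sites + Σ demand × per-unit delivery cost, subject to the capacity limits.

486

Open {D2, D4}; cheapest assignment that respects the capacities:
  D2 (cap 27, load 23): A, C, E — cost 11×6 + 9×3 + 3×11 = 126
  D4 (cap 18, load 17): B, D — cost 7×11 + 10×5 = 127
  Shipping 253, fixed 233 → total 486.
  Any other capacity-feasible assignment to {D2, D4} ships for at least 253.
Compare {D2, D3, D4}: its best feasible assignment gives total 538.
Compare {D1, D2}: its best feasible assignment gives total 561.
Every other set of open sites that can feasibly serve all demand totals ≥ 538 even under its best assignment. Minimum: 486.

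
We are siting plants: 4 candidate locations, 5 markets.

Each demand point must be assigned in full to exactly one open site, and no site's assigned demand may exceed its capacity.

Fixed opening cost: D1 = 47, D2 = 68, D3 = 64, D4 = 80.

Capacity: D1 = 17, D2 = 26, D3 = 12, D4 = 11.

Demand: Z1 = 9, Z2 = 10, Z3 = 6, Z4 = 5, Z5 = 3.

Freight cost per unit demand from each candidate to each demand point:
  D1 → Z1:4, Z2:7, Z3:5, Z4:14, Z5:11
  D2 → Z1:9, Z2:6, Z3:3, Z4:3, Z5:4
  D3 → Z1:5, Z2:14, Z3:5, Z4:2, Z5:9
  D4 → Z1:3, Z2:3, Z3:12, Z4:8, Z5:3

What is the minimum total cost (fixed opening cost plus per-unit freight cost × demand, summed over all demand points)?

Open {D1, D2}; cheapest assignment that respects the capacities:
  D1 (cap 17, load 9): Z1 — cost 9×4 = 36
  D2 (cap 26, load 24): Z2, Z3, Z4, Z5 — cost 10×6 + 6×3 + 5×3 + 3×4 = 105
  Shipping 141, fixed 115 → total 256.
  Any other capacity-feasible assignment to {D1, D2} ships for at least 141.
Compare {D2, D4}: its best feasible assignment gives total 280.
Compare {D2, D3}: its best feasible assignment gives total 282.
Every other set of open sites that can feasibly serve all demand totals ≥ 280 even under its best assignment. Minimum: 256.

256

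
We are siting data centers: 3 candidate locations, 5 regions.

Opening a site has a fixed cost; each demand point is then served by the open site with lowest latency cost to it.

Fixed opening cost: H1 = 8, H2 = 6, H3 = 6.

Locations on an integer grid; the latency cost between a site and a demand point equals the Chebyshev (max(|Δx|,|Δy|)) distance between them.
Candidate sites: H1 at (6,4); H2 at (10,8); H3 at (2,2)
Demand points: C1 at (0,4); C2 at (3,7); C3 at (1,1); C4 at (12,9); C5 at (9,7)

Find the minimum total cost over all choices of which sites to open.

Open {H2, H3}: assign each demand point to its cheapest open site.
  C1→H3 2, C2→H3 5, C3→H3 1, C4→H2 2, C5→H2 1
  latency cost 11, fixed 12 → total 23.
Compare {H1, H3}: latency cost 15 + fixed 14 = 29.
Compare {H1, H2, H3}: latency cost 9 + fixed 20 = 29.
Compare {H1}: latency cost 23 + fixed 8 = 31.
All other subsets cost ≥ 29. Minimum total cost: 23.

23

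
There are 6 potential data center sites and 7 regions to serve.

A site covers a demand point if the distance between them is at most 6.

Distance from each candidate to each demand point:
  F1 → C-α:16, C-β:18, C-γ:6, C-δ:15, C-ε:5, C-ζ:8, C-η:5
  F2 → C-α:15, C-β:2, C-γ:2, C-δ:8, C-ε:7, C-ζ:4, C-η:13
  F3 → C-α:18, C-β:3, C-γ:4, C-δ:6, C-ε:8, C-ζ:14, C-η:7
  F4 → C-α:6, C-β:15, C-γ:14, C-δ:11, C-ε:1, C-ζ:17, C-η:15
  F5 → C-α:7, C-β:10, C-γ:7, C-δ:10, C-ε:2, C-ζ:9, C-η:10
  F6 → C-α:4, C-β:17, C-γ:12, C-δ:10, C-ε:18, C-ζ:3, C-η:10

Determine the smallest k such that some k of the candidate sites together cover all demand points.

3

Coverage sets (demand points within 6 of each site):
  F1: {C-γ, C-ε, C-η}
  F2: {C-β, C-γ, C-ζ}
  F3: {C-β, C-γ, C-δ}
  F4: {C-α, C-ε}
  F5: {C-ε}
  F6: {C-α, C-ζ}
No 2 sites suffice: every size-2 union leaves at least one demand point uncovered.
But {F1, F3, F6} covers everything, so the minimum is 3.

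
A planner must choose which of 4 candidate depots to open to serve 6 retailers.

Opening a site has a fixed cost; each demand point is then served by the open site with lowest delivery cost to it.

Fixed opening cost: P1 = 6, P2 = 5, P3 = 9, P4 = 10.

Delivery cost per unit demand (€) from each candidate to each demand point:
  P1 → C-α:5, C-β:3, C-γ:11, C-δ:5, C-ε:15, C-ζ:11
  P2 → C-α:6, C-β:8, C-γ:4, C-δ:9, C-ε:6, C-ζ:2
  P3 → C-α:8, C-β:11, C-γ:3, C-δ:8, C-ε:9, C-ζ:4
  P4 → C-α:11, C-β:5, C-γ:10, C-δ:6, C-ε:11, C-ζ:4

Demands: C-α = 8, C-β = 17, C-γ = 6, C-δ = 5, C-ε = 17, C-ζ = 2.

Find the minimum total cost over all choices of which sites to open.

Open {P1, P2}: assign each demand point to its cheapest open site.
  C-α→P1 8×5=40, C-β→P1 17×3=51, C-γ→P2 6×4=24, C-δ→P1 5×5=25, C-ε→P2 17×6=102, C-ζ→P2 2×2=4
  delivery cost 246, fixed 11 → total 257.
Compare {P1, P2, P3}: delivery cost 240 + fixed 20 = 260.
Compare {P1, P2, P4}: delivery cost 246 + fixed 21 = 267.
Compare {P1, P2, P3, P4}: delivery cost 240 + fixed 30 = 270.
All other subsets cost ≥ 260. Minimum total cost: 257.

257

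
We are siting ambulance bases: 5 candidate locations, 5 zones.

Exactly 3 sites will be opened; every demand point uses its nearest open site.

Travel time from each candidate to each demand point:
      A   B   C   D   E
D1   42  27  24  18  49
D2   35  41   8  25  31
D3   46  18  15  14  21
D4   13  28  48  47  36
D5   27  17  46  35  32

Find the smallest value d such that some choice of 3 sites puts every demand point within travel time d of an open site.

21

Open {D1, D3, D4}.
  Farthest demand point is E at travel time 21 (to D3); all others are ≤ 21.
With {D2, D3, D4} the worst case is 21.
With {D3, D4, D5} the worst case is 21.
No size-3 selection achieves below 21.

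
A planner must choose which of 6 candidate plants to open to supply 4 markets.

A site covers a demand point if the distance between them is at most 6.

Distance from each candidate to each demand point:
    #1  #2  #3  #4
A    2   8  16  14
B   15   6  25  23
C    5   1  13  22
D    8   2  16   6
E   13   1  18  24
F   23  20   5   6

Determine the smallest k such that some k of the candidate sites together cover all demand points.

2

Coverage sets (demand points within 6 of each site):
  A: {#1}
  B: {#2}
  C: {#1, #2}
  D: {#2, #4}
  E: {#2}
  F: {#3, #4}
No single site covers all 4 demand points.
But {C, F} covers everything, so the minimum is 2.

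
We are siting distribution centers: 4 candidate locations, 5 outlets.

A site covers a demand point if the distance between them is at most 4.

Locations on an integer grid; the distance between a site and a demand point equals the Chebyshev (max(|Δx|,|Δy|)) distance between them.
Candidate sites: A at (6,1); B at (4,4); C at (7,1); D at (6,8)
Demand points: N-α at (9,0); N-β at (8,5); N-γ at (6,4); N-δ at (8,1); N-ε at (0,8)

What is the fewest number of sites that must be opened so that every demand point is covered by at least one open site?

Coverage sets (demand points within 4 of each site):
  A: {N-α, N-β, N-γ, N-δ}
  B: {N-β, N-γ, N-δ, N-ε}
  C: {N-α, N-β, N-γ, N-δ}
  D: {N-β, N-γ}
No single site covers all 5 demand points.
But {A, B} covers everything, so the minimum is 2.

2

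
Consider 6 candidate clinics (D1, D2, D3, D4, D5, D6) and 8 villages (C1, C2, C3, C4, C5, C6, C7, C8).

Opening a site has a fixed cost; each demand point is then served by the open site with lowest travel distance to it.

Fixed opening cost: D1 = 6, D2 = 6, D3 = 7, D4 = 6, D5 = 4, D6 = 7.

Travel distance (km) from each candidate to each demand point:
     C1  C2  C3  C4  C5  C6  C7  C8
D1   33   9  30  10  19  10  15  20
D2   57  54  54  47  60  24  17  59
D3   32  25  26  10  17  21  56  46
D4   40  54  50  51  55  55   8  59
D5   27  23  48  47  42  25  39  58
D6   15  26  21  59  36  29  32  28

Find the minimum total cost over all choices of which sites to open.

Open {D1, D4, D6}: assign each demand point to its cheapest open site.
  C1→D6 15, C2→D1 9, C3→D6 21, C4→D1 10, C5→D1 19, C6→D1 10, C7→D4 8, C8→D1 20
  travel distance 112, fixed 19 → total 131.
Compare {D1, D6}: travel distance 119 + fixed 13 = 132.
Compare {D1, D4, D5, D6}: travel distance 112 + fixed 23 = 135.
Compare {D1, D5, D6}: travel distance 119 + fixed 17 = 136.
All other subsets cost ≥ 132. Minimum total cost: 131.

131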